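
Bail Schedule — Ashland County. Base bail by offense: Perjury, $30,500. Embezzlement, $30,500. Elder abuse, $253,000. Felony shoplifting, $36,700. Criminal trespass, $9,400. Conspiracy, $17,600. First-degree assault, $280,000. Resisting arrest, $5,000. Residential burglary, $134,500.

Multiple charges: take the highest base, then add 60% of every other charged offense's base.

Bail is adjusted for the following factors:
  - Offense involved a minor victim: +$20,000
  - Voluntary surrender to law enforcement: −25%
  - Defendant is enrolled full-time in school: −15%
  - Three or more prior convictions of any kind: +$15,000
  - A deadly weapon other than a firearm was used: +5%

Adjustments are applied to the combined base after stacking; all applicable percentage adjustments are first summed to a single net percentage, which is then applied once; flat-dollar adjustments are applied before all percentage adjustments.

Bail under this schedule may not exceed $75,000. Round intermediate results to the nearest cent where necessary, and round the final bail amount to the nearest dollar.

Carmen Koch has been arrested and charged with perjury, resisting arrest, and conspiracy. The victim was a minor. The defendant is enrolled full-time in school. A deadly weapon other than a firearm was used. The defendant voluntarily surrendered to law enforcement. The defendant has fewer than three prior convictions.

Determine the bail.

$41,639

Base amounts from the schedule: perjury $30,500; resisting arrest $5,000; conspiracy $17,600.
Stacking rule: highest base plus 60% of each additional charge. Highest is perjury at $30,500. Additional: $5,000 × 60% = $3,000; $17,600 × 60% = $10,560. Combined base = $30,500 + $13,560 = $44,060.
Offense involved a minor victim (+$20,000 flat): $44,060 + $20,000 = $64,060.
Net percentage adjustment: −25% −15% +5% = −35%. $64,060 × 0.65 = $41,639.
$41,639 is within the $75,000 maximum.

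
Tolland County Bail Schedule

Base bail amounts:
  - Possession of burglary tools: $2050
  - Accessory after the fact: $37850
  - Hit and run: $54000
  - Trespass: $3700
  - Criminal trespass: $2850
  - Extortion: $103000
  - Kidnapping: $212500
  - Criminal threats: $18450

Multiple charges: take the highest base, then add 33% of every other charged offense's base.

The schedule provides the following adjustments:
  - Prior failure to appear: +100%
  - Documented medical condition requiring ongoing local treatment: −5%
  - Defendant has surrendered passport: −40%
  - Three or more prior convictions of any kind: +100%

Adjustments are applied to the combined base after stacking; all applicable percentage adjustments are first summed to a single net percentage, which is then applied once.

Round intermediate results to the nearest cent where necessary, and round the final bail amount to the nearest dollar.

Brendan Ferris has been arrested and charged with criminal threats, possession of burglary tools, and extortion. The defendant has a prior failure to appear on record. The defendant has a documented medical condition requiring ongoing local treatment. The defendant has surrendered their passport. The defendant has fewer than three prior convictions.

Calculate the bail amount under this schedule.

$170136

Base amounts from the schedule: criminal threats $18450; possession of burglary tools $2050; extortion $103000.
Stacking rule: highest base plus 33% of each additional charge. Highest is extortion at $103000. Additional: $18450 × 33% = $6088.50; $2050 × 33% = $676.50. Combined base = $103000 + $6765 = $109765.
Net percentage adjustment: +100% −5% −40% = +55%. $109765 × 1.55 = $170135.75.
Rounded to the nearest dollar: $170136.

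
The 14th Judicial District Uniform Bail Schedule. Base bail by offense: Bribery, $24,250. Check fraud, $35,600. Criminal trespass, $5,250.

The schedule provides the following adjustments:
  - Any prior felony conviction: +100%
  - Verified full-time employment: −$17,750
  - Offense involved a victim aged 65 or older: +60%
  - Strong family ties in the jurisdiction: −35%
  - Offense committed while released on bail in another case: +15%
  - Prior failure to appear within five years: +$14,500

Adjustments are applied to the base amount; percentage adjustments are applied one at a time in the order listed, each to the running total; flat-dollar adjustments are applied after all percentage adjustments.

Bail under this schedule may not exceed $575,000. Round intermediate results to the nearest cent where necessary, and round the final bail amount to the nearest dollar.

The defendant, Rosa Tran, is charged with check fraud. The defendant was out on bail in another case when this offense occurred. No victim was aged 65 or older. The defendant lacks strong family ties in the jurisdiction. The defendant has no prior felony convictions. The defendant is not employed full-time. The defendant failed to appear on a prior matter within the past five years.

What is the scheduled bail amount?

$55,440

Base amounts from the schedule: check fraud $35,600.
Single charge. Combined base = $35,600.
Offense committed while released on bail in another case (+15%): $35,600 × 1.15 = $40,940.
Prior failure to appear within five years (+$14,500 flat): $40,940 + $14,500 = $55,440.
$55,440 is within the $575,000 maximum.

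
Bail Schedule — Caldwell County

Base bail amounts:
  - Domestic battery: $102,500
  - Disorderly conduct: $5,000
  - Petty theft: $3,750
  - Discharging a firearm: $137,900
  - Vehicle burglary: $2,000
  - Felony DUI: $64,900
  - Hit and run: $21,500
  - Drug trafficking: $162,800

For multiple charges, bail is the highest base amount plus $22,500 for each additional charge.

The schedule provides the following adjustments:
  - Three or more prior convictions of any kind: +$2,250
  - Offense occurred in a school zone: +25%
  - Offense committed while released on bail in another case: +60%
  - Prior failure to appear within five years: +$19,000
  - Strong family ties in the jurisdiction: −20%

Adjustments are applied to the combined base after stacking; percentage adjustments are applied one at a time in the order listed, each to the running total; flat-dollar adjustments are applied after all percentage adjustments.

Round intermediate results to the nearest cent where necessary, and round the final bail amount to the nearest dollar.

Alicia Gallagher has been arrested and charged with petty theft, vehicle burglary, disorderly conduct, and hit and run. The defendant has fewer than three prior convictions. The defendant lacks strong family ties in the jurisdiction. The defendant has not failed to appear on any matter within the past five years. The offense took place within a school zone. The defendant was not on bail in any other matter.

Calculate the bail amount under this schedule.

$111,250

Base amounts from the schedule: petty theft $3,750; vehicle burglary $2,000; disorderly conduct $5,000; hit and run $21,500.
Stacking rule: highest base plus $22,500 per additional charge. Highest is hit and run at $21,500; 3 additional charges → +$67,500. Combined base = $89,000.
Offense occurred in a school zone (+25%): $89,000 × 1.25 = $111,250.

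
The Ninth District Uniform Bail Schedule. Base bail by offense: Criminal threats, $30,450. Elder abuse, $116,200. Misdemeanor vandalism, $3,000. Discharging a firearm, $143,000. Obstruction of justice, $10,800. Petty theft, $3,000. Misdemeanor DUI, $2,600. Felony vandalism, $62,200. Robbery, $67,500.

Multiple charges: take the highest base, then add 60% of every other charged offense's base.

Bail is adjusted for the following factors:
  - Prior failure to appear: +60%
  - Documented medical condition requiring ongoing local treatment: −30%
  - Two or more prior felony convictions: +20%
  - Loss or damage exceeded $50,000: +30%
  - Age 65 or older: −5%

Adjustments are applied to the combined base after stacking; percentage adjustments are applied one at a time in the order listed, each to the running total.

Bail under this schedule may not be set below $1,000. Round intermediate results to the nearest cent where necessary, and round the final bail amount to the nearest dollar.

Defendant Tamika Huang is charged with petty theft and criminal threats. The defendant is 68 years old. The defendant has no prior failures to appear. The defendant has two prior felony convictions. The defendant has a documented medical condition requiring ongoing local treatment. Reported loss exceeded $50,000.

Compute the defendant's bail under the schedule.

Base amounts from the schedule: petty theft $3,000; criminal threats $30,450.
Stacking rule: highest base plus 60% of each additional charge. Highest is criminal threats at $30,450. Additional: $3,000 × 60% = $1,800. Combined base = $30,450 + $1,800 = $32,250.
Documented medical condition requiring ongoing local treatment (−30%): $32,250 × 0.7 = $22,575.
Two or more prior felony convictions (+20%): $22,575 × 1.2 = $27,090.
Loss or damage exceeded $50,000 (+30%): $27,090 × 1.3 = $35,217.
Age 65 or older (−5%): $35,217 × 0.95 = $33,456.15.
$33,456.15 is at or above the $1,000 minimum.
Rounded to the nearest dollar: $33,456.

$33,456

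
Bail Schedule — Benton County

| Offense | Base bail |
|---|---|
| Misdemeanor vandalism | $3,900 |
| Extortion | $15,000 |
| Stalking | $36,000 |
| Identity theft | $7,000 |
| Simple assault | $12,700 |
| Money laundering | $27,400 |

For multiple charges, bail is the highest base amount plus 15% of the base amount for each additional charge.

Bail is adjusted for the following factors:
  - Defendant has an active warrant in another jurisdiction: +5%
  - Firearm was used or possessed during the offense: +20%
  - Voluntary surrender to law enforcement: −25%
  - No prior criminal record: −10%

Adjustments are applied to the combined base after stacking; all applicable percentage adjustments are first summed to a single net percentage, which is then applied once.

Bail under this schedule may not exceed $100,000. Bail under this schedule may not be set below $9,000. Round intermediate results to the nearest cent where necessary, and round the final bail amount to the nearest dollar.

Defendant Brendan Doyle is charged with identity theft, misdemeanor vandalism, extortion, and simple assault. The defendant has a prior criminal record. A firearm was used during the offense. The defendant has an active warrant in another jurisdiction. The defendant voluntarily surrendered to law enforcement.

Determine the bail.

Base amounts from the schedule: identity theft $7,000; misdemeanor vandalism $3,900; extortion $15,000; simple assault $12,700.
Stacking rule: highest base plus 15% of each additional charge. Highest is extortion at $15,000. Additional: $7,000 × 15% = $1,050; $3,900 × 15% = $585; $12,700 × 15% = $1,905. Combined base = $15,000 + $3,540 = $18,540.
Net percentage adjustment: +5% +20% −25% = +0%. $18,540 × 1 = $18,540.
$18,540 is within the $100,000 maximum.
$18,540 is at or above the $9,000 minimum.

$18,540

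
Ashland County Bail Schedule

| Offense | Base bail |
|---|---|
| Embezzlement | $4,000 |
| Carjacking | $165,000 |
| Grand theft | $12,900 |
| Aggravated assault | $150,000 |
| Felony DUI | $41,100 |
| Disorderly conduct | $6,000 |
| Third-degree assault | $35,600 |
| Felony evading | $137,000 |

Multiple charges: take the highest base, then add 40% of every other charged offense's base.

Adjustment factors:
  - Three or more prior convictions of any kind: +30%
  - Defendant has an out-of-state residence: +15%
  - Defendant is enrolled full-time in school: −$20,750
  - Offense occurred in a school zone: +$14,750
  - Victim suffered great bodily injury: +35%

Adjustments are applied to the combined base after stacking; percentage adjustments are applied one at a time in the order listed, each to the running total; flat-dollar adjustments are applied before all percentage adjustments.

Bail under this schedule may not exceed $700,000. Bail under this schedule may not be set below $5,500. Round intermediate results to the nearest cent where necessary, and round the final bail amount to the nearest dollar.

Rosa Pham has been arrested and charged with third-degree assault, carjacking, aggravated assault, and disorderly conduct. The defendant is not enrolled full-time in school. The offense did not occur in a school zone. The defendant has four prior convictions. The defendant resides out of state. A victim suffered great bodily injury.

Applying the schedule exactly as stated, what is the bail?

Base amounts from the schedule: third-degree assault $35,600; carjacking $165,000; aggravated assault $150,000; disorderly conduct $6,000.
Stacking rule: highest base plus 40% of each additional charge. Highest is carjacking at $165,000. Additional: $35,600 × 40% = $14,240; $150,000 × 40% = $60,000; $6,000 × 40% = $2,400. Combined base = $165,000 + $76,640 = $241,640.
Three or more prior convictions of any kind (+30%): $241,640 × 1.3 = $314,132.
Defendant has an out-of-state residence (+15%): $314,132 × 1.15 = $361,251.80.
Victim suffered great bodily injury (+35%): $361,251.80 × 1.35 = $487,689.93.
$487,689.93 is within the $700,000 maximum.
$487,689.93 is at or above the $5,500 minimum.
Rounded to the nearest dollar: $487,690.

$487,690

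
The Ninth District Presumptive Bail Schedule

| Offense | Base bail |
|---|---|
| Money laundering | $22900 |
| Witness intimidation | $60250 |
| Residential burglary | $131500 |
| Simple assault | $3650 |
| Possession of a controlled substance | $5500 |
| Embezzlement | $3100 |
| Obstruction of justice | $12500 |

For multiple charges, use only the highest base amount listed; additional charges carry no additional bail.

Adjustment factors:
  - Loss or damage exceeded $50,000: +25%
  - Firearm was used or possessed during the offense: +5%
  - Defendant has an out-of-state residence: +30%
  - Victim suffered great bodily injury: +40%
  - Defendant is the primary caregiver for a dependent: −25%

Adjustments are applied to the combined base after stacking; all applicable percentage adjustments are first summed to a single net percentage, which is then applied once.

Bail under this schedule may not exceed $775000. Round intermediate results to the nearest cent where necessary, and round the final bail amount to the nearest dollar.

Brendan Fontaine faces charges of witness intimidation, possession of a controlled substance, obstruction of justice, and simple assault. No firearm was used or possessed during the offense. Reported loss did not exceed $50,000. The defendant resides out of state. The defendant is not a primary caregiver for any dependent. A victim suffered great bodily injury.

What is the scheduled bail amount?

$102425

Base amounts from the schedule: witness intimidation $60250; possession of a controlled substance $5500; obstruction of justice $12500; simple assault $3650.
Stacking rule: use the highest base only. Highest is witness intimidation at $60250. Combined base = $60250.
Net percentage adjustment: +30% +40% = +70%. $60250 × 1.7 = $102425.
$102425 is within the $775000 maximum.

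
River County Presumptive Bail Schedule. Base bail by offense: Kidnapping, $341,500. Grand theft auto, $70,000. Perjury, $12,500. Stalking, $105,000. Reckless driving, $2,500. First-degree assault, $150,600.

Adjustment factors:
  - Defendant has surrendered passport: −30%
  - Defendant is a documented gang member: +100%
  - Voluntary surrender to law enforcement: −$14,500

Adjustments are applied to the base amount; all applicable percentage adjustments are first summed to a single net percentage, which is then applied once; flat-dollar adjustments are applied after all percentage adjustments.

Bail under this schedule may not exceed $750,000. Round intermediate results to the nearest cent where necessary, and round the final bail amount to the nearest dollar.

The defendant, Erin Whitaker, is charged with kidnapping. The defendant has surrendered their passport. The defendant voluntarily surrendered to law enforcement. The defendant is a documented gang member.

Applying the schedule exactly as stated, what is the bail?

$566,050

Base amounts from the schedule: kidnapping $341,500.
Single charge. Combined base = $341,500.
Net percentage adjustment: −30% +100% = +70%. $341,500 × 1.7 = $580,550.
Voluntary surrender to law enforcement (−$14,500 flat): $580,550 − $14,500 = $566,050.
$566,050 is within the $750,000 maximum.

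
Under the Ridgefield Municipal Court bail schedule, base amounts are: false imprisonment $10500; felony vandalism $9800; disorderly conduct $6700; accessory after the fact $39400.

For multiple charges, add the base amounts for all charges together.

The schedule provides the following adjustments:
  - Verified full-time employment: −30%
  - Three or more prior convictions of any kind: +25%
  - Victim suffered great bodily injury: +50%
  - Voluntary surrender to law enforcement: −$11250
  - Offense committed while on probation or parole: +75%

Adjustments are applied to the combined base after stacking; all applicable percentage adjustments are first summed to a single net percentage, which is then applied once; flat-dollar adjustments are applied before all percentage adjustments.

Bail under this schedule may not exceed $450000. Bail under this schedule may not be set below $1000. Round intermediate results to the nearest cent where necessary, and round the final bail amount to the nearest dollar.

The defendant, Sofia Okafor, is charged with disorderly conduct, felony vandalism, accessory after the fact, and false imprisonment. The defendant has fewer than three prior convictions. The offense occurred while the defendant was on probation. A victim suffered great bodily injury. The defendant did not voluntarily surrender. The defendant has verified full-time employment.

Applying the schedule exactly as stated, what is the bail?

Base amounts from the schedule: disorderly conduct $6700; felony vandalism $9800; accessory after the fact $39400; false imprisonment $10500.
Stacking rule: sum of all bases. $6700 + $9800 + $39400 + $10500 = $66400.
Net percentage adjustment: −30% +50% +75% = +95%. $66400 × 1.95 = $129480.
$129480 is within the $450000 maximum.
$129480 is at or above the $1000 minimum.

$129480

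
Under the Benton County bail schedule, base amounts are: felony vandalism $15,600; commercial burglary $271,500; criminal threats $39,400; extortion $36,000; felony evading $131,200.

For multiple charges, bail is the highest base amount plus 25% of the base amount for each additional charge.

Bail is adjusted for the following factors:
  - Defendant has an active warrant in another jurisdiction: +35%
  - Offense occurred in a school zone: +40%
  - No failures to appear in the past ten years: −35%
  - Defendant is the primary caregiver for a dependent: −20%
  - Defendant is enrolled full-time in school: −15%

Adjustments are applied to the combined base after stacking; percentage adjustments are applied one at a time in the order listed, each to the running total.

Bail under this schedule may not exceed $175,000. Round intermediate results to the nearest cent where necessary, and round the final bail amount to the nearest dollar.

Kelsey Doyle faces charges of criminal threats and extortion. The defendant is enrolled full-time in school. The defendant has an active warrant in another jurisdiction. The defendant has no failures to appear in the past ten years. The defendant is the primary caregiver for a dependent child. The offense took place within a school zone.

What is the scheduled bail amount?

Base amounts from the schedule: criminal threats $39,400; extortion $36,000.
Stacking rule: highest base plus 25% of each additional charge. Highest is criminal threats at $39,400. Additional: $36,000 × 25% = $9,000. Combined base = $39,400 + $9,000 = $48,400.
Defendant has an active warrant in another jurisdiction (+35%): $48,400 × 1.35 = $65,340.
Offense occurred in a school zone (+40%): $65,340 × 1.4 = $91,476.
No failures to appear in the past ten years (−35%): $91,476 × 0.65 = $59,459.40.
Defendant is the primary caregiver for a dependent (−20%): $59,459.40 × 0.8 = $47,567.52.
Defendant is enrolled full-time in school (−15%): $47,567.52 × 0.85 = $40,432.39.
$40,432.39 is within the $175,000 maximum.
Rounded to the nearest dollar: $40,432.

$40,432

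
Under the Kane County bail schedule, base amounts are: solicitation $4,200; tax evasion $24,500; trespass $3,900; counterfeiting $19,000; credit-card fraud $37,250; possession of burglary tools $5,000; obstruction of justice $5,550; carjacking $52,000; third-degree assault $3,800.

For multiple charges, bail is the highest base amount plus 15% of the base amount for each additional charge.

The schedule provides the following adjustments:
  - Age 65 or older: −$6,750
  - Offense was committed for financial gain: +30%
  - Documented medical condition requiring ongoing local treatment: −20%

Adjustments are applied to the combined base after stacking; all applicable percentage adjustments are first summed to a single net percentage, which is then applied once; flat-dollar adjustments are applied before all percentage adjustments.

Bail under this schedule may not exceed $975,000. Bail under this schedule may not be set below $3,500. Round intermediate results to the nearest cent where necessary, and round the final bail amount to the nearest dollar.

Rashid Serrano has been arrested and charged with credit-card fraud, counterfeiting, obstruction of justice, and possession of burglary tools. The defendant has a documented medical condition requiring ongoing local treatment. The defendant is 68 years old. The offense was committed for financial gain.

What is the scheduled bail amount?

$38,426

Base amounts from the schedule: credit-card fraud $37,250; counterfeiting $19,000; obstruction of justice $5,550; possession of burglary tools $5,000.
Stacking rule: highest base plus 15% of each additional charge. Highest is credit-card fraud at $37,250. Additional: $19,000 × 15% = $2,850; $5,550 × 15% = $832.50; $5,000 × 15% = $750. Combined base = $37,250 + $4,432.50 = $41,682.50.
Age 65 or older (−$6,750 flat): $41,682.50 − $6,750 = $34,932.50.
Net percentage adjustment: +30% −20% = +10%. $34,932.50 × 1.1 = $38,425.75.
$38,425.75 is within the $975,000 maximum.
$38,425.75 is at or above the $3,500 minimum.
Rounded to the nearest dollar: $38,426.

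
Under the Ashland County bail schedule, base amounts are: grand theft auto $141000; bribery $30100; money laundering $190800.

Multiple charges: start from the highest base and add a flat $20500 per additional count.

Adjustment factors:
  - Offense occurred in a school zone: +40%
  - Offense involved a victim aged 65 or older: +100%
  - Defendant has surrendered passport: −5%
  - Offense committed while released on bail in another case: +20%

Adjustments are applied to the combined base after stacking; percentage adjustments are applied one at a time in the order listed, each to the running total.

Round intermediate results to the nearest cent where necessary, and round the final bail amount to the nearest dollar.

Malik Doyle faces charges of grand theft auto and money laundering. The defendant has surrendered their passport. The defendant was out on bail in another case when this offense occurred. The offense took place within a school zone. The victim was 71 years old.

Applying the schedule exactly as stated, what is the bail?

$674470

Base amounts from the schedule: grand theft auto $141000; money laundering $190800.
Stacking rule: highest base plus $20500 per additional charge. Highest is money laundering at $190800; 1 additional charge → +$20500. Combined base = $211300.
Offense occurred in a school zone (+40%): $211300 × 1.4 = $295820.
Offense involved a victim aged 65 or older (+100%): $295820 × 2 = $591640.
Defendant has surrendered passport (−5%): $591640 × 0.95 = $562058.
Offense committed while released on bail in another case (+20%): $562058 × 1.2 = $674469.60.
Rounded to the nearest dollar: $674470.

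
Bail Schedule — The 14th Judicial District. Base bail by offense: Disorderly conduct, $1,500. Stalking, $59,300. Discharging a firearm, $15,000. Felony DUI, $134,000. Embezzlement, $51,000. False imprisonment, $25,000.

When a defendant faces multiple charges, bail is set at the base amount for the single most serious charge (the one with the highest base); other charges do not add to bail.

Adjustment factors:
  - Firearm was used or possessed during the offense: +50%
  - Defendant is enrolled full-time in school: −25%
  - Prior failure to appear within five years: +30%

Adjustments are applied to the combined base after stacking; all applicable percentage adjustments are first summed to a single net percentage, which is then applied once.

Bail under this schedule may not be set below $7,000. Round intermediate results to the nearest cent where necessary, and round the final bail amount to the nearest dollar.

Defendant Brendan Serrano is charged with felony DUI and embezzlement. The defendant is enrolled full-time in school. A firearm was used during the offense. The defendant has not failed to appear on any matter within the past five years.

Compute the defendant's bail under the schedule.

Base amounts from the schedule: felony DUI $134,000; embezzlement $51,000.
Stacking rule: use the highest base only. Highest is felony DUI at $134,000. Combined base = $134,000.
Net percentage adjustment: +50% −25% = +25%. $134,000 × 1.25 = $167,500.
$167,500 is at or above the $7,000 minimum.

$167,500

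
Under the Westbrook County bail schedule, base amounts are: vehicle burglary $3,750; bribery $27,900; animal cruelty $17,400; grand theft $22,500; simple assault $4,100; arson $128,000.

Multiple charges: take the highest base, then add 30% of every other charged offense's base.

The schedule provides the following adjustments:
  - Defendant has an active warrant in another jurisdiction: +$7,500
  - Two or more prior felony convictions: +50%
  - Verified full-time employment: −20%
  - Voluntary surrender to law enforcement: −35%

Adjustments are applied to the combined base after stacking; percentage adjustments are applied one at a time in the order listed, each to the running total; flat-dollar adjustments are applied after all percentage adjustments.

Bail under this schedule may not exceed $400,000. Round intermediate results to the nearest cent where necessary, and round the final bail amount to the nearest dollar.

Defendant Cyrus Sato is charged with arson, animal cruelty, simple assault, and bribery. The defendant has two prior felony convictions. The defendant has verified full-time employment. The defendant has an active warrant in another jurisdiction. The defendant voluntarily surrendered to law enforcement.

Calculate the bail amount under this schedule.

$118,900

Base amounts from the schedule: arson $128,000; animal cruelty $17,400; simple assault $4,100; bribery $27,900.
Stacking rule: highest base plus 30% of each additional charge. Highest is arson at $128,000. Additional: $17,400 × 30% = $5,220; $4,100 × 30% = $1,230; $27,900 × 30% = $8,370. Combined base = $128,000 + $14,820 = $142,820.
Two or more prior felony convictions (+50%): $142,820 × 1.5 = $214,230.
Verified full-time employment (−20%): $214,230 × 0.8 = $171,384.
Voluntary surrender to law enforcement (−35%): $171,384 × 0.65 = $111,399.60.
Defendant has an active warrant in another jurisdiction (+$7,500 flat): $111,399.60 + $7,500 = $118,899.60.
$118,899.60 is within the $400,000 maximum.
Rounded to the nearest dollar: $118,900.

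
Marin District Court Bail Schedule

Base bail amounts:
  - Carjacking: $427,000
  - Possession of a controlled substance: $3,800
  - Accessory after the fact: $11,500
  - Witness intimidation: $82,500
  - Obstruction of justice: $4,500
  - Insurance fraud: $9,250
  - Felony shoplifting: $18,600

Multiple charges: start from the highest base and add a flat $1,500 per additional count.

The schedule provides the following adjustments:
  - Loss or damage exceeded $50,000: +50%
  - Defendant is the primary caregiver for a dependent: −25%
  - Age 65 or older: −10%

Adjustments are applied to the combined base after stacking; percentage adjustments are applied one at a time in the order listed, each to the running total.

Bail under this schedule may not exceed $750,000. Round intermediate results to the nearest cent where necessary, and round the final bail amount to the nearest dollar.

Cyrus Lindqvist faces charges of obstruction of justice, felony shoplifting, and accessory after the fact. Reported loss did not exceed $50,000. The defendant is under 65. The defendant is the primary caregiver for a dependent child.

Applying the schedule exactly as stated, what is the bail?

Base amounts from the schedule: obstruction of justice $4,500; felony shoplifting $18,600; accessory after the fact $11,500.
Stacking rule: highest base plus $1,500 per additional charge. Highest is felony shoplifting at $18,600; 2 additional charges → +$3,000. Combined base = $21,600.
Defendant is the primary caregiver for a dependent (−25%): $21,600 × 0.75 = $16,200.
$16,200 is within the $750,000 maximum.

$16,200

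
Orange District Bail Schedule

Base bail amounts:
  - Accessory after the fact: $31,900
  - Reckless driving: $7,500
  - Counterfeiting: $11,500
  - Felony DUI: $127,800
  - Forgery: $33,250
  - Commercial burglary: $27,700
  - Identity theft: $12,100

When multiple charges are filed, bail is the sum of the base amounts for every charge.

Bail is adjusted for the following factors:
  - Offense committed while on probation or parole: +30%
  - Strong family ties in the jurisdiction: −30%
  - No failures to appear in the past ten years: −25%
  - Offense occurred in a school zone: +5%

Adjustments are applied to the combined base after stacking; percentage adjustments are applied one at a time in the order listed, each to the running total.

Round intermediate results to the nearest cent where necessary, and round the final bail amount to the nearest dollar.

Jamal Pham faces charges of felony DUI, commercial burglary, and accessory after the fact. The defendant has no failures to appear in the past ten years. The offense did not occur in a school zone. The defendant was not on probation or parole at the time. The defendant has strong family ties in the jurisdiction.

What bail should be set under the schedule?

Base amounts from the schedule: felony DUI $127,800; commercial burglary $27,700; accessory after the fact $31,900.
Stacking rule: sum of all bases. $127,800 + $27,700 + $31,900 = $187,400.
Strong family ties in the jurisdiction (−30%): $187,400 × 0.7 = $131,180.
No failures to appear in the past ten years (−25%): $131,180 × 0.75 = $98,385.

$98,385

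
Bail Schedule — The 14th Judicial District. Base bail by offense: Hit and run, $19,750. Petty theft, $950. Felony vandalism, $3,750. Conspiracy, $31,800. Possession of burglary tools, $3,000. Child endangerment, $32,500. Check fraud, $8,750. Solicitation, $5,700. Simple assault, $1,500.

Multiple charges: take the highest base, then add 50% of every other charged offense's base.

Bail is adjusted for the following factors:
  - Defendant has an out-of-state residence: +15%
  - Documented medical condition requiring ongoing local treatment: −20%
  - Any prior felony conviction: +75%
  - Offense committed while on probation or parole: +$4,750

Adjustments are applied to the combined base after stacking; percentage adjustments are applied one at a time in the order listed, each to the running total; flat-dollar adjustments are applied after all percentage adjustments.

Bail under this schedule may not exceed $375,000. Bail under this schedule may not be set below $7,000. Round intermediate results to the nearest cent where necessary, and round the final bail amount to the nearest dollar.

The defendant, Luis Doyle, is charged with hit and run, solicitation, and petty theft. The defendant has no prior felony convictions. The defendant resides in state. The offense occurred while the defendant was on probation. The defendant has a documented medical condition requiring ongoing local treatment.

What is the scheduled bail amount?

Base amounts from the schedule: hit and run $19,750; solicitation $5,700; petty theft $950.
Stacking rule: highest base plus 50% of each additional charge. Highest is hit and run at $19,750. Additional: $5,700 × 50% = $2,850; $950 × 50% = $475. Combined base = $19,750 + $3,325 = $23,075.
Documented medical condition requiring ongoing local treatment (−20%): $23,075 × 0.8 = $18,460.
Offense committed while on probation or parole (+$4,750 flat): $18,460 + $4,750 = $23,210.
$23,210 is within the $375,000 maximum.
$23,210 is at or above the $7,000 minimum.

$23,210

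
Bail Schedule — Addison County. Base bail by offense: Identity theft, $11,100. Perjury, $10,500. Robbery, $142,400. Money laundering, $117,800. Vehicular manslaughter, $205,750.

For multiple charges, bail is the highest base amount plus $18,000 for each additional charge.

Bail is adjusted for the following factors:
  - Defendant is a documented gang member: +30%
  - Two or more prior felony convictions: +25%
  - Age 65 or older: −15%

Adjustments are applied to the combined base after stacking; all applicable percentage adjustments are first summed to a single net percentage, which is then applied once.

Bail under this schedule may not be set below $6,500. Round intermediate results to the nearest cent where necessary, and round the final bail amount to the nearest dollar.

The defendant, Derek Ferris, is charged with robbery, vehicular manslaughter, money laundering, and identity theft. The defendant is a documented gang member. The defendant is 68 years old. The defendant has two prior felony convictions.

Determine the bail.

$363,650

Base amounts from the schedule: robbery $142,400; vehicular manslaughter $205,750; money laundering $117,800; identity theft $11,100.
Stacking rule: highest base plus $18,000 per additional charge. Highest is vehicular manslaughter at $205,750; 3 additional charges → +$54,000. Combined base = $259,750.
Net percentage adjustment: +30% +25% −15% = +40%. $259,750 × 1.4 = $363,650.
$363,650 is at or above the $6,500 minimum.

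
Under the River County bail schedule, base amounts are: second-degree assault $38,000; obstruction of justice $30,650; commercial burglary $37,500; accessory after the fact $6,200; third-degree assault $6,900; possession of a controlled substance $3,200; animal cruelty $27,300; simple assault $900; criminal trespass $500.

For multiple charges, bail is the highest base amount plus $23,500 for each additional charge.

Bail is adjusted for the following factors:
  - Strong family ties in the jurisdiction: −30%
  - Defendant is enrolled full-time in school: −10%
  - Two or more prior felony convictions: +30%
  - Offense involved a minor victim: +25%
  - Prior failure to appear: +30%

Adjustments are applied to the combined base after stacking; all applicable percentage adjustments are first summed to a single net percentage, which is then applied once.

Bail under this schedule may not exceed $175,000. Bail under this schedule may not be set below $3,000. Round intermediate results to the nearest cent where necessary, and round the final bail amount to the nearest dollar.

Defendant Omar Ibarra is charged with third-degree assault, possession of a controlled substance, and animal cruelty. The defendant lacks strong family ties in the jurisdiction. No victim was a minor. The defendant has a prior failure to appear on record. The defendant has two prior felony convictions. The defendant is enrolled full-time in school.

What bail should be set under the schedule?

Base amounts from the schedule: third-degree assault $6,900; possession of a controlled substance $3,200; animal cruelty $27,300.
Stacking rule: highest base plus $23,500 per additional charge. Highest is animal cruelty at $27,300; 2 additional charges → +$47,000. Combined base = $74,300.
Net percentage adjustment: −10% +30% +30% = +50%. $74,300 × 1.5 = $111,450.
$111,450 is within the $175,000 maximum.
$111,450 is at or above the $3,000 minimum.

$111,450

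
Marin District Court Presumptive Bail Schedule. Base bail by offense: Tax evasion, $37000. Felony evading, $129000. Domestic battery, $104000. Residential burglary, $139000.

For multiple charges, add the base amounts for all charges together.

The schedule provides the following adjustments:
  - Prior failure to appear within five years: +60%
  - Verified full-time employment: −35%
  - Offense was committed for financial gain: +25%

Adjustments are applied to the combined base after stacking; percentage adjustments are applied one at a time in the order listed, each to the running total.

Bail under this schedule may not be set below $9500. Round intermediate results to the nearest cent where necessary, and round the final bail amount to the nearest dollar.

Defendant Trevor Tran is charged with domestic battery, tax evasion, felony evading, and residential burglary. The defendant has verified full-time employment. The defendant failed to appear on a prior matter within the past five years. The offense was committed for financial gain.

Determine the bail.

$531700

Base amounts from the schedule: domestic battery $104000; tax evasion $37000; felony evading $129000; residential burglary $139000.
Stacking rule: sum of all bases. $104000 + $37000 + $129000 + $139000 = $409000.
Prior failure to appear within five years (+60%): $409000 × 1.6 = $654400.
Verified full-time employment (−35%): $654400 × 0.65 = $425360.
Offense was committed for financial gain (+25%): $425360 × 1.25 = $531700.
$531700 is at or above the $9500 minimum.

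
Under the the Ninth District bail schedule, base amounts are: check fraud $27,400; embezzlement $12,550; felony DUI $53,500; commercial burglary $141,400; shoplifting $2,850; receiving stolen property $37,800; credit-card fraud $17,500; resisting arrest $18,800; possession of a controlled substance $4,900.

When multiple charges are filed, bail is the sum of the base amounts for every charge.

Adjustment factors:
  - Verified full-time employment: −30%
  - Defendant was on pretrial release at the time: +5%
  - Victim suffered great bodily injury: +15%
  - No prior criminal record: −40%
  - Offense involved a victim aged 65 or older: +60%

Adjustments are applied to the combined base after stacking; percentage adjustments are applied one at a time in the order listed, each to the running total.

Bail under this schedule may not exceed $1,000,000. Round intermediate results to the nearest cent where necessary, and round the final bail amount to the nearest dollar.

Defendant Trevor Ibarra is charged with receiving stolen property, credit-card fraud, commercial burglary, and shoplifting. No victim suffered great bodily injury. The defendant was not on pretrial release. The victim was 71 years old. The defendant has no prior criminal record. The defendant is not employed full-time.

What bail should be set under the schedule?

Base amounts from the schedule: receiving stolen property $37,800; credit-card fraud $17,500; commercial burglary $141,400; shoplifting $2,850.
Stacking rule: sum of all bases. $37,800 + $17,500 + $141,400 + $2,850 = $199,550.
No prior criminal record (−40%): $199,550 × 0.6 = $119,730.
Offense involved a victim aged 65 or older (+60%): $119,730 × 1.6 = $191,568.
$191,568 is within the $1,000,000 maximum.

$191,568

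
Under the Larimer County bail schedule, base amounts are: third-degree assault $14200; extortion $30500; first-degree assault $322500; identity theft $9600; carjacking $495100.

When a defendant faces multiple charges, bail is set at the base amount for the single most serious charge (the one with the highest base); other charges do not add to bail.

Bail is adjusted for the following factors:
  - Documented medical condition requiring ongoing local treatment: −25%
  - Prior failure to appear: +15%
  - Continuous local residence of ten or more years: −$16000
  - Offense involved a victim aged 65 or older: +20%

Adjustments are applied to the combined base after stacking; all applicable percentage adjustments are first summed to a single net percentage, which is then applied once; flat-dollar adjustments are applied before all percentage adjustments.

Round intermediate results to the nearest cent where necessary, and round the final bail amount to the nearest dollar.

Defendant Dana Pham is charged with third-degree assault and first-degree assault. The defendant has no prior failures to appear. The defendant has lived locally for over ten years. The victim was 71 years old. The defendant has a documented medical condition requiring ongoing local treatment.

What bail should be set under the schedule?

Base amounts from the schedule: third-degree assault $14200; first-degree assault $322500.
Stacking rule: use the highest base only. Highest is first-degree assault at $322500. Combined base = $322500.
Continuous local residence of ten or more years (−$16000 flat): $322500 − $16000 = $306500.
Net percentage adjustment: −25% +20% = −5%. $306500 × 0.95 = $291175.

$291175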